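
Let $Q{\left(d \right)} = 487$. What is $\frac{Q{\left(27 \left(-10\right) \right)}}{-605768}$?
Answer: $- \frac{487}{605768} \approx -0.00080394$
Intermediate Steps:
$\frac{Q{\left(27 \left(-10\right) \right)}}{-605768} = \frac{487}{-605768} = 487 \left(- \frac{1}{605768}\right) = - \frac{487}{605768}$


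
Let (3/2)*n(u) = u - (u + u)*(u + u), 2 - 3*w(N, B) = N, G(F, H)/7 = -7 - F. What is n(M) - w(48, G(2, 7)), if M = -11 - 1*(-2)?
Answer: -620/3 ≈ -206.67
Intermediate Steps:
G(F, H) = -49 - 7*F (G(F, H) = 7*(-7 - F) = -49 - 7*F)
w(N, B) = ⅔ - N/3
M = -9 (M = -11 + 2 = -9)
n(u) = -8*u²/3 + 2*u/3 (n(u) = 2*(u - (u + u)*(u + u))/3 = 2*(u - 2*u*2*u)/3 = 2*(u - 4*u²)/3 = -8*u²/3 + 2*u/3)
n(M) - w(48, G(2, 7)) = (⅔)*(-9)*(1 - 4*(-9)) - (⅔ - ⅓*48) = (⅔)*(-9)*(1 + 36) - (⅔ - 16) = (⅔)*(-9)*37 - 1*(-46/3) = -222 + 46/3 = -620/3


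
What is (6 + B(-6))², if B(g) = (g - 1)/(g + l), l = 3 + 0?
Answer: 625/9 ≈ 69.444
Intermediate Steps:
l = 3
B(g) = (-1 + g)/(3 + g) (B(g) = (g - 1)/(g + 3) = (-1 + g)/(3 + g))
(6 + B(-6))² = (6 + (-1 - 6)/(3 - 6))² = (6 - 7/(-3))² = (6 - ⅓*(-7))² = (6 + 7/3)² = (25/3)² = 625/9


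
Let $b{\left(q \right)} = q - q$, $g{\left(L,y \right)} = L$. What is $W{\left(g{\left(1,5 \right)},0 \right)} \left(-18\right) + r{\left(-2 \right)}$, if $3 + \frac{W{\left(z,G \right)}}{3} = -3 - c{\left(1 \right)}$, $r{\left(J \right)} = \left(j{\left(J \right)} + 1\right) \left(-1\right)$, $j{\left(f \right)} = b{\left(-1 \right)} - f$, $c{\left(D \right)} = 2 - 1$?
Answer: $375$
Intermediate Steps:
$c{\left(D \right)} = 1$ ($c{\left(D \right)} = 2 - 1 = 1$)
$b{\left(q \right)} = 0$
$j{\left(f \right)} = - f$ ($j{\left(f \right)} = 0 - f = - f$)
$r{\left(J \right)} = -1 + J$ ($r{\left(J \right)} = \left(- J + 1\right) \left(-1\right) = \left(1 - J\right) \left(-1\right) = -1 + J$)
$W{\left(z,G \right)} = -21$ ($W{\left(z,G \right)} = -9 + 3 \left(-3 - 1\right) = -9 + 3 \left(-4\right) = -9 - 12 = -21$)
$W{\left(g{\left(1,5 \right)},0 \right)} \left(-18\right) + r{\left(-2 \right)} = \left(-21\right) \left(-18\right) - 3 = 378 - 3 = 375$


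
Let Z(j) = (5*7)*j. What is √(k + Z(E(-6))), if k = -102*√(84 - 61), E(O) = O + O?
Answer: √(-420 - 102*√23) ≈ 30.153*I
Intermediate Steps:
E(O) = 2*O
Z(j) = 35*j
k = -102*√23 ≈ -489.17
√(k + Z(E(-6))) = √(-102*√23 + 35*(2*(-6))) = √(-102*√23 + 35*(-12)) = √(-102*√23 - 420) = √(-420 - 102*√23)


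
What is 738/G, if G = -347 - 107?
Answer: -369/227 ≈ -1.6256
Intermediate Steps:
G = -454
738/G = 738/(-454) = 738*(-1/454) = -369/227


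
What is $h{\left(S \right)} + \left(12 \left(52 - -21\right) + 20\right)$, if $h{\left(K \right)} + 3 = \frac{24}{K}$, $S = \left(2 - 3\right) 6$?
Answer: $889$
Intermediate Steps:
$S = -6$ ($S = \left(-1\right) 6 = -6$)
$h{\left(K \right)} = -3 + \frac{24}{K}$
$h{\left(S \right)} + \left(12 \left(52 - -21\right) + 20\right) = \left(-3 + \frac{24}{-6}\right) + \left(12 \left(52 - -21\right) + 20\right) = \left(-3 + 24 \left(- \frac{1}{6}\right)\right) + \left(12 \left(52 + 21\right) + 20\right) = \left(-3 - 4\right) + \left(12 \cdot 73 + 20\right) = -7 + \left(876 + 20\right) = -7 + 896 = 889$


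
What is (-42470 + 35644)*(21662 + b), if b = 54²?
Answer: -167769428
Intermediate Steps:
b = 2916
(-42470 + 35644)*(21662 + b) = (-42470 + 35644)*(21662 + 2916) = -6826*24578 = -167769428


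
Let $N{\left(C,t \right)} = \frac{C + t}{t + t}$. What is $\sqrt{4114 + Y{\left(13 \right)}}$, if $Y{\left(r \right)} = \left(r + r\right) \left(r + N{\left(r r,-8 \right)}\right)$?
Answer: $\frac{\sqrt{67046}}{4} \approx 64.733$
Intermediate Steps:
$N{\left(C,t \right)} = \frac{C + t}{2 t}$
$Y{\left(r \right)} = 2 r \left(\frac{1}{2} + r - \frac{r^{2}}{16}\right)$ ($Y{\left(r \right)} = \left(r + r\right) \left(r + \frac{r r - 8}{2 \left(-8\right)}\right) = 2 r \left(r + \frac{1}{2} \left(- \frac{1}{8}\right) \left(r^{2} - 8\right)\right) = 2 r \left(r + \frac{1}{2} \left(- \frac{1}{8}\right) \left(-8 + r^{2}\right)\right) = 2 r \left(r - \left(- \frac{1}{2} + \frac{r^{2}}{16}\right)\right) = 2 r \left(\frac{1}{2} + r - \frac{r^{2}}{16}\right)$)
$\sqrt{4114 + Y{\left(13 \right)}} = \sqrt{4114 + \frac{1}{8} \cdot 13 \left(8 - 13^{2} + 16 \cdot 13\right)} = \sqrt{4114 + \frac{1}{8} \cdot 13 \left(8 - 169 + 208\right)} = \sqrt{4114 + \frac{1}{8} \cdot 13 \cdot 47} = \sqrt{4114 + \frac{611}{8}} = \sqrt{\frac{33523}{8}} = \frac{\sqrt{67046}}{4}$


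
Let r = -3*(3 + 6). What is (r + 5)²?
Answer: 484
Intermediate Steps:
r = -27 (r = -3*9 = -27)
(r + 5)² = (-27 + 5)² = (-22)² = 484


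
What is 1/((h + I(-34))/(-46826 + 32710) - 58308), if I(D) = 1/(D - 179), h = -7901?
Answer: -1503354/87656723575 ≈ -1.7150e-5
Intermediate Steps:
I(D) = 1/(-179 + D)
1/((h + I(-34))/(-46826 + 32710) - 58308) = 1/((-7901 + 1/(-179 - 34))/(-46826 + 32710) - 58308) = 1/((-7901 + 1/(-213))/(-14116) - 58308) = 1/((-7901 - 1/213)*(-1/14116) - 58308) = 1/(-1682914/213*(-1/14116) - 58308) = 1/(841457/1503354 - 58308) = 1/(-87656723575/1503354) = -1503354/87656723575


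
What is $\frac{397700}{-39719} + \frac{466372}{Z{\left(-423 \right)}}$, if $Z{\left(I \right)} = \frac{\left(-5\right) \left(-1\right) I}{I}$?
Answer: $\frac{18521840968}{198595} \approx 93264.0$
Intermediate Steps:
$Z{\left(I \right)} = 5$ ($Z{\left(I \right)} = \frac{5 I}{I} = 5$)
$\frac{397700}{-39719} + \frac{466372}{Z{\left(-423 \right)}} = \frac{397700}{-39719} + \frac{466372}{5} = 397700 \left(- \frac{1}{39719}\right) + 466372 \cdot \frac{1}{5} = - \frac{397700}{39719} + \frac{466372}{5} = \frac{18521840968}{198595}$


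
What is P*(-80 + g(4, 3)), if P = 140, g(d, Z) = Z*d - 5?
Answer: -10220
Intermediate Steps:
g(d, Z) = -5 + Z*d
P*(-80 + g(4, 3)) = 140*(-80 + (-5 + 3*4)) = 140*(-80 + (-5 + 12)) = 140*(-80 + 7) = 140*(-73) = -10220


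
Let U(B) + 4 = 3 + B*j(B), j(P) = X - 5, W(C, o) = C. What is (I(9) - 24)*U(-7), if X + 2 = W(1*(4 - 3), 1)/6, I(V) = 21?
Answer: -281/2 ≈ -140.50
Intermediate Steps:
X = -11/6 (X = -2 + (1*(4 - 3))/6 = -2 + (1*1)*(1/6) = -2 + 1*(1/6) = -2 + 1/6 = -11/6 ≈ -1.8333)
j(P) = -41/6 (j(P) = -11/6 - 5 = -41/6)
U(B) = -1 - 41*B/6 (U(B) = -4 + (3 + B*(-41/6)) = -4 + (3 - 41*B/6) = -1 - 41*B/6)
(I(9) - 24)*U(-7) = (21 - 24)*(-1 - 41/6*(-7)) = -3*(-1 + 287/6) = -3*281/6 = -281/2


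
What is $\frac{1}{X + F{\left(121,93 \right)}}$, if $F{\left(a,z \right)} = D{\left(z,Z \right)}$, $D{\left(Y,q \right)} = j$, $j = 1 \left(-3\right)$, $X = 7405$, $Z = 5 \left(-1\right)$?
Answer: $\frac{1}{7402} \approx 0.0001351$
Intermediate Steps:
$Z = -5$
$j = -3$
$D{\left(Y,q \right)} = -3$
$F{\left(a,z \right)} = -3$
$\frac{1}{X + F{\left(121,93 \right)}} = \frac{1}{7405 - 3} = \frac{1}{7402}$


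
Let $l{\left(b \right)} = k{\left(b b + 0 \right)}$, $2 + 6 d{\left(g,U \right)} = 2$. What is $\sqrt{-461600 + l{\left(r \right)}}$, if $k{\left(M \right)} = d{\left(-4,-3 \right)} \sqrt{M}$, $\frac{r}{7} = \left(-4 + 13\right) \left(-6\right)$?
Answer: $20 i \sqrt{1154} \approx 679.41 i$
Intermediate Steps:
$d{\left(g,U \right)} = 0$ ($d{\left(g,U \right)} = - \frac{1}{3} + \frac{1}{6} \cdot 2 = - \frac{1}{3} + \frac{1}{3} = 0$)
$r = -378$ ($r = 7 \left(-4 + 13\right) \left(-6\right) = 7 \cdot 9 \left(-6\right) = 7 \left(-54\right) = -378$)
$k{\left(M \right)} = 0$ ($k{\left(M \right)} = 0 \sqrt{M} = 0$)
$l{\left(b \right)} = 0$
$\sqrt{-461600 + l{\left(r \right)}} = \sqrt{-461600 + 0} = \sqrt{-461600} = 20 i \sqrt{1154}$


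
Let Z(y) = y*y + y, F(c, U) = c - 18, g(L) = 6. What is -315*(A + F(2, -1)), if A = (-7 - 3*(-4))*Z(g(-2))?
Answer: -61110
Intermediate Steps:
F(c, U) = -18 + c
Z(y) = y + y**2 (Z(y) = y**2 + y = y + y**2)
A = 210 (A = (-7 - 3*(-4))*(6*(1 + 6)) = (-7 + 12)*(6*7) = 5*42 = 210)
-315*(A + F(2, -1)) = -315*(210 + (-18 + 2)) = -315*(210 - 16) = -315*194 = -61110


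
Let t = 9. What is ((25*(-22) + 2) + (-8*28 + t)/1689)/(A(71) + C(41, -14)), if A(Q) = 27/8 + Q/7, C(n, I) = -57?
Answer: 106456/8445 ≈ 12.606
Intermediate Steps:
A(Q) = 27/8 + Q/7 (A(Q) = 27*(1/8) + Q*(1/7) = 27/8 + Q/7)
((25*(-22) + 2) + (-8*28 + t)/1689)/(A(71) + C(41, -14)) = ((25*(-22) + 2) + (-8*28 + 9)/1689)/((27/8 + (1/7)*71) - 57) = ((-550 + 2) + (-224 + 9)*(1/1689))/((27/8 + 71/7) - 57) = (-548 - 215*1/1689)/(757/56 - 57) = (-548 - 215/1689)/(-2435/56) = -925787/1689*(-56/2435) = 106456/8445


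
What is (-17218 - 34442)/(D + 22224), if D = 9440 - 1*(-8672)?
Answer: -12915/10084 ≈ -1.2807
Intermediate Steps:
D = 18112 (D = 9440 + 8672 = 18112)
(-17218 - 34442)/(D + 22224) = (-17218 - 34442)/(18112 + 22224) = -51660/40336 = -51660*1/40336 = -12915/10084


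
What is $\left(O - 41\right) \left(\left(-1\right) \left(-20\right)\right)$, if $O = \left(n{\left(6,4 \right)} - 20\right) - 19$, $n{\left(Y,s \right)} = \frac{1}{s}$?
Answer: $-1595$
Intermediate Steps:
$O = - \frac{155}{4}$ ($O = \left(\frac{1}{4} - 20\right) - 19 = - \frac{79}{4} - 19 = - \frac{155}{4} \approx -38.75$)
$\left(O - 41\right) \left(\left(-1\right) \left(-20\right)\right) = \left(- \frac{155}{4} - 41\right) \left(\left(-1\right) \left(-20\right)\right) = \left(- \frac{319}{4}\right) 20 = -1595$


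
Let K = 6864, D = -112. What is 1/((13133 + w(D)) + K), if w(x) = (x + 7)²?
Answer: 1/31022 ≈ 3.2235e-5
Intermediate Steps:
w(x) = (7 + x)²
1/((13133 + w(D)) + K) = 1/((13133 + (7 - 112)²) + 6864) = 1/((13133 + (-105)²) + 6864) = 1/((13133 + 11025) + 6864) = 1/(24158 + 6864) = 1/31022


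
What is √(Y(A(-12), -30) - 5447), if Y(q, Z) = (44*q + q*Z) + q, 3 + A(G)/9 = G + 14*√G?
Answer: 2*√(-1868 + 945*I*√3) ≈ 35.09 + 93.291*I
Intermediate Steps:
A(G) = -27 + 9*G + 126*√G (A(G) = -27 + 9*(G + 14*√G) = -27 + (9*G + 126*√G) = -27 + 9*G + 126*√G)
Y(q, Z) = 45*q + Z*q (Y(q, Z) = (44*q + Z*q) + q = 45*q + Z*q)
√(Y(A(-12), -30) - 5447) = √((-27 + 9*(-12) + 126*√(-12))*(45 - 30) - 5447) = √((-27 - 108 + 126*(2*I*√3))*15 - 5447) = √((-27 - 108 + 252*I*√3)*15 - 5447) = √((-135 + 252*I*√3)*15 - 5447) = √((-2025 + 3780*I*√3) - 5447) = √(-7472 + 3780*I*√3)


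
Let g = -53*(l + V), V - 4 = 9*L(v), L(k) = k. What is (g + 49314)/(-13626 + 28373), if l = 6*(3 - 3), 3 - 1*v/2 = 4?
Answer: 50056/14747 ≈ 3.3943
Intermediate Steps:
v = -2 (v = 6 - 2*4 = 6 - 8 = -2)
V = -14 (V = 4 + 9*(-2) = 4 - 18 = -14)
l = 0 (l = 6*0 = 0)
g = 742 (g = -53*(0 - 14) = -53*(-14) = 742)
(g + 49314)/(-13626 + 28373) = (742 + 49314)/(-13626 + 28373) = 50056/14747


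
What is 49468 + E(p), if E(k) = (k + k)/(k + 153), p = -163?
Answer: 247503/5 ≈ 49501.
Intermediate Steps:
E(k) = 2*k/(153 + k) (E(k) = (2*k)/(153 + k) = 2*k/(153 + k))
49468 + E(p) = 49468 + 2*(-163)/(153 - 163) = 49468 + 2*(-163)/(-10) = 49468 + 2*(-163)*(-⅒) = 49468 + 163/5 = 247503/5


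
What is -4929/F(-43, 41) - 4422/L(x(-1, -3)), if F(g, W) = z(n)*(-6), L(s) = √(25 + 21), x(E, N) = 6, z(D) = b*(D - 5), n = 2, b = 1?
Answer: -1643/6 - 2211*√46/23 ≈ -925.82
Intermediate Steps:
z(D) = -5 + D (z(D) = 1*(D - 5) = 1*(-5 + D) = -5 + D)
L(s) = √46
F(g, W) = 18 (F(g, W) = (-5 + 2)*(-6) = -3*(-6) = 18)
-4929/F(-43, 41) - 4422/L(x(-1, -3)) = -4929/18 - 4422*√46/46 = -4929*1/18 - 2211*√46/23 = -1643/6 - 2211*√46/23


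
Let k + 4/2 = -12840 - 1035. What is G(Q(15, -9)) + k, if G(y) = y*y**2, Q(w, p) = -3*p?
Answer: 5806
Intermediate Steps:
G(y) = y**3
k = -13877 (k = -2 + (-12840 - 1035) = -2 - 13875 = -13877)
G(Q(15, -9)) + k = (-3*(-9))**3 - 13877 = 27**3 - 13877 = 19683 - 13877 = 5806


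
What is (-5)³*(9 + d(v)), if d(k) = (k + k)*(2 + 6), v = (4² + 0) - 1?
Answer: -31125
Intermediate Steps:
v = 15 (v = (16 + 0) - 1 = 16 - 1 = 15)
d(k) = 16*k (d(k) = (2*k)*8 = 16*k)
(-5)³*(9 + d(v)) = (-5)³*(9 + 16*15) = -125*(9 + 240) = -125*249 = -31125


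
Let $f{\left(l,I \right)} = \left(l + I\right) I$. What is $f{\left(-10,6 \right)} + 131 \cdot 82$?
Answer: $10718$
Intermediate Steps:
$f{\left(l,I \right)} = I \left(I + l\right)$ ($f{\left(l,I \right)} = \left(I + l\right) I = I \left(I + l\right)$)
$f{\left(-10,6 \right)} + 131 \cdot 82 = 6 \left(6 - 10\right) + 131 \cdot 82 = 6 \left(-4\right) + 10742 = -24 + 10742 = 10718$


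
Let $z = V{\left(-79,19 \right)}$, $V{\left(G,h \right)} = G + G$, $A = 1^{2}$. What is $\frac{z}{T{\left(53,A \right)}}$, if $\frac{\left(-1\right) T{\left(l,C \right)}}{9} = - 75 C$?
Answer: $- \frac{158}{675} \approx -0.23407$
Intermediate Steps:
$A = 1$
$V{\left(G,h \right)} = 2 G$
$z = -158$ ($z = 2 \left(-79\right) = -158$)
$T{\left(l,C \right)} = 675 C$ ($T{\left(l,C \right)} = - 9 \left(- 75 C\right) = 675 C$)
$\frac{z}{T{\left(53,A \right)}} = - \frac{158}{675 \cdot 1} = - \frac{158}{675}$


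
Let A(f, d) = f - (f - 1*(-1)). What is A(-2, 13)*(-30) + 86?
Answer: 116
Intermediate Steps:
A(f, d) = -1 (A(f, d) = f - (f + 1) = f - (1 + f) = f + (-1 - f) = -1)
A(-2, 13)*(-30) + 86 = -1*(-30) + 86 = 30 + 86 = 116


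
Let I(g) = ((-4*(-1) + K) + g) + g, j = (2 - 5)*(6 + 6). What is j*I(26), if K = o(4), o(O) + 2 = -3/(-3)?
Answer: -1980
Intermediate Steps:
o(O) = -1 (o(O) = -2 - 3/(-3) = -2 - 3*(-⅓) = -2 + 1 = -1)
K = -1
j = -36 (j = -3*12 = -36)
I(g) = 3 + 2*g (I(g) = ((-4*(-1) - 1) + g) + g = ((4 - 1) + g) + g = (3 + g) + g = 3 + 2*g)
j*I(26) = -36*(3 + 2*26) = -36*(3 + 52) = -36*55 = -1980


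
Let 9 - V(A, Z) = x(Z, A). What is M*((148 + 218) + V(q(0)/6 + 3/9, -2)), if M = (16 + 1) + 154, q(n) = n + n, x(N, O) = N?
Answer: 64467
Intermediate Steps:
q(n) = 2*n
V(A, Z) = 9 - Z
M = 171 (M = 17 + 154 = 171)
M*((148 + 218) + V(q(0)/6 + 3/9, -2)) = 171*((148 + 218) + (9 - 1*(-2))) = 171*(366 + (9 + 2)) = 171*(366 + 11) = 171*377 = 64467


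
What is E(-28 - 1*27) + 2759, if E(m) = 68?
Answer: 2827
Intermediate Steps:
E(-28 - 1*27) + 2759 = 68 + 2759 = 2827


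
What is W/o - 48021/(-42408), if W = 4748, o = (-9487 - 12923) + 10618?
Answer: 7602301/10418232 ≈ 0.72971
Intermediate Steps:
o = -11792 (o = -22410 + 10618 = -11792)
W/o - 48021/(-42408) = 4748/(-11792) - 48021/(-42408) = 4748*(-1/11792) - 48021*(-1/42408) = -1187/2948 + 16007/14136 = 7602301/10418232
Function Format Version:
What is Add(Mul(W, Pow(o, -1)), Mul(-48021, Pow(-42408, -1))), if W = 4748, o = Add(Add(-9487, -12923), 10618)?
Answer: Rational(7602301, 10418232) ≈ 0.72971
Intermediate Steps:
o = -11792 (o = Add(-22410, 10618) = -11792)
Add(Mul(W, Pow(o, -1)), Mul(-48021, Pow(-42408, -1))) = Add(Mul(4748, Pow(-11792, -1)), Mul(-48021, Pow(-42408, -1))) = Add(Mul(4748, Rational(-1, 11792)), Mul(-48021, Rational(-1, 42408))) = Add(Rational(-1187, 2948), Rational(16007, 14136)) = Rational(7602301, 10418232)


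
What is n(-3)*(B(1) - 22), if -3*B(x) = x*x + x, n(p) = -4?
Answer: 272/3 ≈ 90.667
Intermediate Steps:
B(x) = -x/3 - x²/3 (B(x) = -(x*x + x)/3 = -(x² + x)/3 = -(x + x²)/3 = -x/3 - x²/3)
n(-3)*(B(1) - 22) = -4*(-⅓*1*(1 + 1) - 22) = -4*(-⅓*1*2 - 22) = -4*(-⅔ - 22) = -4*(-68/3) = 272/3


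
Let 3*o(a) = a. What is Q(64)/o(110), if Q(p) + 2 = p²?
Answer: 6141/55 ≈ 111.65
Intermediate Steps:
Q(p) = -2 + p²
o(a) = a/3
Q(64)/o(110) = (-2 + 64²)/(((⅓)*110)) = (-2 + 4096)/(110/3) = 4094*(3/110) = 6141/55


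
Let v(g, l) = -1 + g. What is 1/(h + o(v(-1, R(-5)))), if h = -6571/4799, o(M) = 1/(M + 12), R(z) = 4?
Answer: -47990/60911 ≈ -0.78787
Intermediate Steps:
o(M) = 1/(12 + M)
h = -6571/4799 (h = -6571*1/4799 = -6571/4799 ≈ -1.3692)
1/(h + o(v(-1, R(-5)))) = 1/(-6571/4799 + 1/(12 + (-1 - 1))) = 1/(-6571/4799 + 1/(12 - 2)) = 1/(-6571/4799 + 1/10) = 1/(-6571/4799 + ⅒) = 1/(-60911/47990) = -47990/60911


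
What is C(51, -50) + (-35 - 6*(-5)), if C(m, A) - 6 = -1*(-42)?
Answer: 43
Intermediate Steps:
C(m, A) = 48 (C(m, A) = 6 - 1*(-42) = 6 + 42 = 48)
C(51, -50) + (-35 - 6*(-5)) = 48 + (-35 - 6*(-5)) = 48 + (-35 + 30) = 48 - 5 = 43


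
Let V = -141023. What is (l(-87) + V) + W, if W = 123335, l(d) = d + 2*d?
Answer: -17949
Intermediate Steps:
l(d) = 3*d
(l(-87) + V) + W = (3*(-87) - 141023) + 123335 = (-261 - 141023) + 123335 = -141284 + 123335 = -17949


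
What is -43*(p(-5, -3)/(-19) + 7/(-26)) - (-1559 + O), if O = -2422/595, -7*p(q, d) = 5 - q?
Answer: 461885843/293930 ≈ 1571.4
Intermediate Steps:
p(q, d) = -5/7 + q/7 (p(q, d) = -(5 - q)/7 = -5/7 + q/7)
O = -346/85 (O = -2422*1/595 = -346/85 ≈ -4.0706)
-43*(p(-5, -3)/(-19) + 7/(-26)) - (-1559 + O) = -43*((-5/7 + (⅐)*(-5))/(-19) + 7/(-26)) - (-1559 - 346/85) = -43*((-5/7 - 5/7)*(-1/19) + 7*(-1/26)) - 1*(-132861/85) = -43*(-10/7*(-1/19) - 7/26) + 132861/85 = -43*(10/133 - 7/26) + 132861/85 = -43*(-671/3458) + 132861/85 = 28853/3458 + 132861/85 = 461885843/293930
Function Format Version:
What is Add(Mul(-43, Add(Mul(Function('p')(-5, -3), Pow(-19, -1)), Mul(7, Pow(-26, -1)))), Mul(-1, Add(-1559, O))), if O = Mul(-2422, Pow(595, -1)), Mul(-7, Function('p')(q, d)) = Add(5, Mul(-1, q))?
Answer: Rational(461885843, 293930) ≈ 1571.4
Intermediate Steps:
Function('p')(q, d) = Add(Rational(-5, 7), Mul(Rational(1, 7), q)) (Function('p')(q, d) = Mul(Rational(-1, 7), Add(5, Mul(-1, q))) = Add(Rational(-5, 7), Mul(Rational(1, 7), q)))
O = Rational(-346, 85) (O = Mul(-2422, Rational(1, 595)) = Rational(-346, 85) ≈ -4.0706)
Add(Mul(-43, Add(Mul(Function('p')(-5, -3), Pow(-19, -1)), Mul(7, Pow(-26, -1)))), Mul(-1, Add(-1559, O))) = Add(Mul(-43, Add(Mul(Add(Rational(-5, 7), Mul(Rational(1, 7), -5)), Pow(-19, -1)), Mul(7, Pow(-26, -1)))), Mul(-1, Add(-1559, Rational(-346, 85)))) = Add(Mul(-43, Add(Mul(Add(Rational(-5, 7), Rational(-5, 7)), Rational(-1, 19)), Mul(7, Rational(-1, 26)))), Mul(-1, Rational(-132861, 85))) = Add(Mul(-43, Add(Mul(Rational(-10, 7), Rational(-1, 19)), Rational(-7, 26))), Rational(132861, 85)) = Add(Mul(-43, Add(Rational(10, 133), Rational(-7, 26))), Rational(132861, 85)) = Add(Mul(-43, Rational(-671, 3458)), Rational(132861, 85)) = Add(Rational(28853, 3458), Rational(132861, 85)) = Rational(461885843, 293930)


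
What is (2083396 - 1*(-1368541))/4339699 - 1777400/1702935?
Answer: -28230102577/113695774101 ≈ -0.24830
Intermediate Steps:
(2083396 - 1*(-1368541))/4339699 - 1777400/1702935 = (2083396 + 1368541)*(1/4339699) - 1777400*1/1702935 = 3451937*(1/4339699) - 355480/340587 = 3451937/4339699 - 355480/340587 = -28230102577/113695774101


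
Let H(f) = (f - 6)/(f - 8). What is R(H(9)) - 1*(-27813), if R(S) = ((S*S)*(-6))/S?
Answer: 27795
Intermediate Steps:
H(f) = (-6 + f)/(-8 + f)
R(S) = -6*S (R(S) = (S**2*(-6))/S = (-6*S**2)/S = -6*S)
R(H(9)) - 1*(-27813) = -6*(-6 + 9)/(-8 + 9) - 1*(-27813) = -6*3/1 + 27813 = -6*3 + 27813 = -18 + 27813 = 27795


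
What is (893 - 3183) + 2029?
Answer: -261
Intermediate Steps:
(893 - 3183) + 2029 = -2290 + 2029 = -261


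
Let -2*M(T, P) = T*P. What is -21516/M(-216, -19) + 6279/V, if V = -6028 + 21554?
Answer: 4130261/379278 ≈ 10.890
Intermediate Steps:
M(T, P) = -P*T/2 (M(T, P) = -T*P/2 = -P*T/2)
V = 15526
-21516/M(-216, -19) + 6279/V = -21516/((-½*(-19)*(-216))) + 6279/15526 = -21516/(-2052) + 6279*(1/15526) = -21516*(-1/2052) + 897/2218 = 1793/171 + 897/2218 = 4130261/379278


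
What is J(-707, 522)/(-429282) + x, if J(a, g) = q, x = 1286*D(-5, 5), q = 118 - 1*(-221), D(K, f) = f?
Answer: 920094307/143094 ≈ 6430.0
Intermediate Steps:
q = 339 (q = 118 + 221 = 339)
x = 6430 (x = 1286*5 = 6430)
J(a, g) = 339
J(-707, 522)/(-429282) + x = 339/(-429282) + 6430 = 339*(-1/429282) + 6430 = -113/143094 + 6430 = 920094307/143094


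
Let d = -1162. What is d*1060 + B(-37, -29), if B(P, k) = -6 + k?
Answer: -1231755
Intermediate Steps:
d*1060 + B(-37, -29) = -1162*1060 + (-6 - 29) = -1231720 - 35 = -1231755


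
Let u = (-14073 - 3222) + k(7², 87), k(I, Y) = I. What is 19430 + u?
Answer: 2184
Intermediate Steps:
u = -17246 (u = (-14073 - 3222) + 7² = -17295 + 49 = -17246)
19430 + u = 19430 - 17246 = 2184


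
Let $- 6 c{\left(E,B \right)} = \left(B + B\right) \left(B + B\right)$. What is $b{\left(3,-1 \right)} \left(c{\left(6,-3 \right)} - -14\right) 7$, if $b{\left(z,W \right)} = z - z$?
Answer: $0$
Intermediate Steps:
$c{\left(E,B \right)} = - \frac{2 B^{2}}{3}$ ($c{\left(E,B \right)} = - \frac{\left(B + B\right) \left(B + B\right)}{6} = - \frac{2 B 2 B}{6} = - \frac{4 B^{2}}{6} = - \frac{2 B^{2}}{3}$)
$b{\left(z,W \right)} = 0$
$b{\left(3,-1 \right)} \left(c{\left(6,-3 \right)} - -14\right) 7 = 0 \left(- \frac{2 \left(-3\right)^{2}}{3} - -14\right) 7 = 0 \left(\left(- \frac{2}{3}\right) 9 + 14\right) 7 = 0 \left(-6 + 14\right) 7 = 0 \cdot 8 \cdot 7 = 0 \cdot 7 = 0$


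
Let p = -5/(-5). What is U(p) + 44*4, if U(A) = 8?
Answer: 184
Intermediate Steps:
p = 1 (p = -5*(-⅕) = 1)
U(p) + 44*4 = 8 + 44*4 = 8 + 176 = 184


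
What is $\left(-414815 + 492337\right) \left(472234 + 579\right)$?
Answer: $36653409386$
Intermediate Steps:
$\left(-414815 + 492337\right) \left(472234 + 579\right) = 77522 \cdot 472813 = 36653409386$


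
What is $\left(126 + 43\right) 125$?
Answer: $21125$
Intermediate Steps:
$\left(126 + 43\right) 125 = 169 \cdot 125 = 21125$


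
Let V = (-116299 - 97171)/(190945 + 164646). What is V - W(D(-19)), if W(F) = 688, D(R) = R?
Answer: -244860078/355591 ≈ -688.60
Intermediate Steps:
V = -213470/355591 ≈ -0.60032
V - W(D(-19)) = -213470/355591 - 1*688 = -213470/355591 - 688 = -244860078/355591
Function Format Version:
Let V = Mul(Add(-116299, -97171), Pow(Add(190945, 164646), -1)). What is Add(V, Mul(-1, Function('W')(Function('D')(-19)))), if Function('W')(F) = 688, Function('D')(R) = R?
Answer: Rational(-244860078, 355591) ≈ -688.60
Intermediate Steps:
V = Rational(-213470, 355591) (V = Mul(-213470, Pow(355591, -1)) = Mul(-213470, Rational(1, 355591)) = Rational(-213470, 355591) ≈ -0.60032)
Add(V, Mul(-1, Function('W')(Function('D')(-19)))) = Add(Rational(-213470, 355591), Mul(-1, 688)) = Add(Rational(-213470, 355591), -688) = Rational(-244860078, 355591)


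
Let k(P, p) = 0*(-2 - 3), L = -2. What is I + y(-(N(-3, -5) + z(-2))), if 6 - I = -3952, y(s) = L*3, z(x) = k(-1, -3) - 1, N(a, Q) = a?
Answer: 3952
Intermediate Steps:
k(P, p) = 0 (k(P, p) = 0*(-5) = 0)
z(x) = -1 (z(x) = 0 - 1 = -1)
y(s) = -6 (y(s) = -2*3 = -6)
I = 3958 (I = 6 - 1*(-3952) = 6 + 3952 = 3958)
I + y(-(N(-3, -5) + z(-2))) = 3958 - 6 = 3952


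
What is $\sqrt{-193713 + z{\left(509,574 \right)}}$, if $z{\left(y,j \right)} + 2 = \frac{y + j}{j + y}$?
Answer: $i \sqrt{193714} \approx 440.13 i$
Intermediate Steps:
$z{\left(y,j \right)} = -1$ ($z{\left(y,j \right)} = -2 + \frac{y + j}{j + y} = -2 + \frac{j + y}{j + y} = -2 + 1 = -1$)
$\sqrt{-193713 + z{\left(509,574 \right)}} = \sqrt{-193713 - 1} = \sqrt{-193714} = i \sqrt{193714}$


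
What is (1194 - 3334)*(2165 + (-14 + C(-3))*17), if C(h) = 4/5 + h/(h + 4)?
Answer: -4043744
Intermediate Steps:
C(h) = 4/5 + h/(4 + h) (C(h) = 4*(1/5) + h/(4 + h) = 4/5 + h/(4 + h))
(1194 - 3334)*(2165 + (-14 + C(-3))*17) = (1194 - 3334)*(2165 + (-14 + (16 + 9*(-3))/(5*(4 - 3)))*17) = -2140*(2165 + (-14 + (1/5)*(16 - 27)/1)*17) = -2140*(2165 + (-14 + (1/5)*1*(-11))*17) = -2140*(2165 + (-14 - 11/5)*17) = -2140*(2165 - 81/5*17) = -2140*(2165 - 1377/5) = -2140*9448/5 = -4043744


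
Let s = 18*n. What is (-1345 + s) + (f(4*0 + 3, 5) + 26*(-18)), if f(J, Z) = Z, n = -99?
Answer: -3590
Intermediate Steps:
s = -1782 (s = 18*(-99) = -1782)
(-1345 + s) + (f(4*0 + 3, 5) + 26*(-18)) = (-1345 - 1782) + (5 + 26*(-18)) = -3127 + (5 - 468) = -3127 - 463 = -3590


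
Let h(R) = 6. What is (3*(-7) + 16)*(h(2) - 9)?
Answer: 15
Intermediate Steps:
(3*(-7) + 16)*(h(2) - 9) = (3*(-7) + 16)*(6 - 9) = (-21 + 16)*(-3) = -5*(-3) = 15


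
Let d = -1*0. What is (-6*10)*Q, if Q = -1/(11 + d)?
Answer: 60/11 ≈ 5.4545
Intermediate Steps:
d = 0
Q = -1/11 (Q = -1/(11 + 0) = -1/11 ≈ -0.090909)
(-6*10)*Q = -6*10*(-1/11) = -60*(-1/11) = 60/11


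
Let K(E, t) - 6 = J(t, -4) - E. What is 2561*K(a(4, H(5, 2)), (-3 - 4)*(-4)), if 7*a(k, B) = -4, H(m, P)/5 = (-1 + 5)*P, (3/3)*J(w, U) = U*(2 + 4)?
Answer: -312442/7 ≈ -44635.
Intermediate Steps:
J(w, U) = 6*U (J(w, U) = U*(2 + 4) = U*6 = 6*U)
H(m, P) = 20*P (H(m, P) = 5*((-1 + 5)*P) = 5*(4*P) = 20*P)
a(k, B) = -4/7 (a(k, B) = (⅐)*(-4) = -4/7)
K(E, t) = -18 - E (K(E, t) = 6 + (6*(-4) - E) = 6 + (-24 - E) = -18 - E)
2561*K(a(4, H(5, 2)), (-3 - 4)*(-4)) = 2561*(-18 - 1*(-4/7)) = 2561*(-18 + 4/7) = 2561*(-122/7) = -312442/7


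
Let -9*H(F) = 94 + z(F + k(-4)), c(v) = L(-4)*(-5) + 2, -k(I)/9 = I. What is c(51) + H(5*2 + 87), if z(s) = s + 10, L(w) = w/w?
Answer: -88/3 ≈ -29.333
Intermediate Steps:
k(I) = -9*I
L(w) = 1
c(v) = -3 (c(v) = 1*(-5) + 2 = -5 + 2 = -3)
z(s) = 10 + s
H(F) = -140/9 - F/9 (H(F) = -(94 + (10 + (F - 9*(-4))))/9 = -(94 + (10 + (F + 36)))/9 = -(94 + (10 + (36 + F)))/9 = -(94 + (46 + F))/9 = -(140 + F)/9 = -140/9 - F/9)
c(51) + H(5*2 + 87) = -3 + (-140/9 - (5*2 + 87)/9) = -3 + (-140/9 - (10 + 87)/9) = -3 + (-140/9 - 1/9*97) = -3 + (-140/9 - 97/9) = -3 - 79/3 = -88/3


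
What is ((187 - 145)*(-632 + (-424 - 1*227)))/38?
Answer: -26943/19 ≈ -1418.1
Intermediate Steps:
((187 - 145)*(-632 + (-424 - 1*227)))/38 = (42*(-632 + (-424 - 227)))*(1/38) = (42*(-632 - 651))*(1/38) = (42*(-1283))*(1/38) = -53886*1/38 = -26943/19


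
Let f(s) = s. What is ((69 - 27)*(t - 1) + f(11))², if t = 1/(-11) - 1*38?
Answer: 321807721/121 ≈ 2.6596e+6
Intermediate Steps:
t = -419/11 (t = -1/11 - 38 = -419/11 ≈ -38.091)
((69 - 27)*(t - 1) + f(11))² = ((69 - 27)*(-419/11 - 1) + 11)² = (42*(-430/11) + 11)² = (-18060/11 + 11)² = (-17939/11)² = 321807721/121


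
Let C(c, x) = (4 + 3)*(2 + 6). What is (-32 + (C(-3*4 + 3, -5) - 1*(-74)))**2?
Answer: 9604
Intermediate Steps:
C(c, x) = 56 (C(c, x) = 7*8 = 56)
(-32 + (C(-3*4 + 3, -5) - 1*(-74)))**2 = (-32 + (56 - 1*(-74)))**2 = (-32 + (56 + 74))**2 = (-32 + 130)**2 = 98**2 = 9604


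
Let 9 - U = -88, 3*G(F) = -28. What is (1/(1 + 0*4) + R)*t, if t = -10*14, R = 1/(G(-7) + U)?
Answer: -37240/263 ≈ -141.60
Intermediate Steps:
G(F) = -28/3 (G(F) = (⅓)*(-28) = -28/3)
U = 97 (U = 9 - 1*(-88) = 9 + 88 = 97)
R = 3/263 (R = 1/(-28/3 + 97) = 1/(263/3) = 3/263 ≈ 0.011407)
t = -140
(1/(1 + 0*4) + R)*t = (1/(1 + 0*4) + 3/263)*(-140) = (1/(1 + 0) + 3/263)*(-140) = (1/1 + 3/263)*(-140) = (1 + 3/263)*(-140) = (266/263)*(-140) = -37240/263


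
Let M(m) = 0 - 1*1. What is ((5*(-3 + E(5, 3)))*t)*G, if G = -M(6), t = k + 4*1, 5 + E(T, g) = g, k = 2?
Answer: -150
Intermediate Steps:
M(m) = -1 (M(m) = 0 - 1 = -1)
E(T, g) = -5 + g
t = 6 (t = 2 + 4*1 = 2 + 4 = 6)
G = 1 (G = -1*(-1) = 1)
((5*(-3 + E(5, 3)))*t)*G = ((5*(-3 + (-5 + 3)))*6)*1 = ((5*(-3 - 2))*6)*1 = ((5*(-5))*6)*1 = -25*6*1 = -150*1 = -150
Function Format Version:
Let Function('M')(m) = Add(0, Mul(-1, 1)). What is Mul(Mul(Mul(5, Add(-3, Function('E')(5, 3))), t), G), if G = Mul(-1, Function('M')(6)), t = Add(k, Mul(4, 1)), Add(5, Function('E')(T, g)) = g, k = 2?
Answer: -150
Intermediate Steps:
Function('M')(m) = -1 (Function('M')(m) = Add(0, -1) = -1)
Function('E')(T, g) = Add(-5, g)
t = 6 (t = Add(2, Mul(4, 1)) = Add(2, 4) = 6)
G = 1 (G = Mul(-1, -1) = 1)
Mul(Mul(Mul(5, Add(-3, Function('E')(5, 3))), t), G) = Mul(Mul(Mul(5, Add(-3, Add(-5, 3))), 6), 1) = Mul(Mul(Mul(5, Add(-3, -2)), 6), 1) = Mul(Mul(Mul(5, -5), 6), 1) = Mul(Mul(-25, 6), 1) = Mul(-150, 1) = -150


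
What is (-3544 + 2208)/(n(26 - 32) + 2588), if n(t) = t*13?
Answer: -668/1255 ≈ -0.53227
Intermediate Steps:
n(t) = 13*t
(-3544 + 2208)/(n(26 - 32) + 2588) = (-3544 + 2208)/(13*(26 - 32) + 2588) = -1336/(13*(-6) + 2588) = -1336/(-78 + 2588) = -1336/2510 = -1336*1/2510 = -668/1255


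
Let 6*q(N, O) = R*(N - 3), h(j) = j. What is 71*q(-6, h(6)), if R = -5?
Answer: 1065/2 ≈ 532.50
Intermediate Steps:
q(N, O) = 5/2 - 5*N/6 (q(N, O) = (-5*(N - 3))/6 = (-5*(-3 + N))/6 = (15 - 5*N)/6 = 5/2 - 5*N/6)
71*q(-6, h(6)) = 71*(5/2 - 5/6*(-6)) = 71*(5/2 + 5) = 71*(15/2) = 1065/2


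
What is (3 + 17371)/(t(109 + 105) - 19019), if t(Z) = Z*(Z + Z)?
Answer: 1022/4269 ≈ 0.23940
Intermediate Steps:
t(Z) = 2*Z**2 (t(Z) = Z*(2*Z) = 2*Z**2)
(3 + 17371)/(t(109 + 105) - 19019) = (3 + 17371)/(2*(109 + 105)**2 - 19019) = 17374/(2*214**2 - 19019) = 17374/(2*45796 - 19019) = 17374/(91592 - 19019) = 17374/72573 = 17374*(1/72573) = 1022/4269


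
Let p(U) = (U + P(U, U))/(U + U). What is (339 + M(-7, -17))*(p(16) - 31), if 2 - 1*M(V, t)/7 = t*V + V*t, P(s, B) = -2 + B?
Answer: 631553/16 ≈ 39472.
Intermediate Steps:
M(V, t) = 14 - 14*V*t (M(V, t) = 14 - 7*(t*V + V*t) = 14 - 7*(V*t + V*t) = 14 - 14*V*t)
p(U) = (-2 + 2*U)/(2*U) (p(U) = (U + (-2 + U))/(U + U) = (-2 + 2*U)/((2*U)) = (-2 + 2*U)*(1/(2*U)) = (-2 + 2*U)/(2*U))
(339 + M(-7, -17))*(p(16) - 31) = (339 + (14 - 14*(-7)*(-17)))*((-1 + 16)/16 - 31) = (339 + (14 - 1666))*((1/16)*15 - 31) = (339 - 1652)*(15/16 - 31) = -1313*(-481/16) = 631553/16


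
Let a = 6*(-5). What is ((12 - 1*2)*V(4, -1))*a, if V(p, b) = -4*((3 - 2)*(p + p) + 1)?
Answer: 10800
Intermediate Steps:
a = -30
V(p, b) = -4 - 8*p (V(p, b) = -4*(1*(2*p) + 1) = -4*(2*p + 1) = -4*(1 + 2*p) = -4 - 8*p)
((12 - 1*2)*V(4, -1))*a = ((12 - 1*2)*(-4 - 8*4))*(-30) = ((12 - 2)*(-4 - 32))*(-30) = (10*(-36))*(-30) = -360*(-30) = 10800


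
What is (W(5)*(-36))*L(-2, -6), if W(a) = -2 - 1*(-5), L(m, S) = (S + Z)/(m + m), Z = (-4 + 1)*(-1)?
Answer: -81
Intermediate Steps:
Z = 3 (Z = -3*(-1) = 3)
L(m, S) = (3 + S)/(2*m) (L(m, S) = (S + 3)/(m + m) = (3 + S)/((2*m)) = (3 + S)*(1/(2*m)) = (3 + S)/(2*m))
W(a) = 3 (W(a) = -2 + 5 = 3)
(W(5)*(-36))*L(-2, -6) = (3*(-36))*((½)*(3 - 6)/(-2)) = -54*(-1)*(-3)/2 = -108*¾ = -81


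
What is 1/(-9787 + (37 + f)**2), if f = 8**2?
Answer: 1/414 ≈ 0.0024155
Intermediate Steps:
f = 64
1/(-9787 + (37 + f)**2) = 1/(-9787 + (37 + 64)**2) = 1/(-9787 + 101**2) = 1/(-9787 + 10201) = 1/414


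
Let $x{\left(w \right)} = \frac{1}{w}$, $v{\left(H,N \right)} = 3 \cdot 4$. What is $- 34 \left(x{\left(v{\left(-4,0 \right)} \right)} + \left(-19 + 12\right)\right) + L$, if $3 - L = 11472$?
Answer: $- \frac{67403}{6} \approx -11234.0$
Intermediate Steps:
$L = -11469$ ($L = 3 - 11472 = -11469$)
$v{\left(H,N \right)} = 12$
$- 34 \left(x{\left(v{\left(-4,0 \right)} \right)} + \left(-19 + 12\right)\right) + L = - 34 \left(\frac{1}{12} + \left(-19 + 12\right)\right) - 11469 = - 34 \left(\frac{1}{12} - 7\right) - 11469 = \left(-34\right) \left(- \frac{83}{12}\right) - 11469 = \frac{1411}{6} - 11469 = - \frac{67403}{6}$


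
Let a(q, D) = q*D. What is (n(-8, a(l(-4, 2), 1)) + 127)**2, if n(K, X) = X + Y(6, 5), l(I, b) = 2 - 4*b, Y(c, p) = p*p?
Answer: 21316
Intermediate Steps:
Y(c, p) = p**2
a(q, D) = D*q
n(K, X) = 25 + X (n(K, X) = X + 5**2 = X + 25 = 25 + X)
(n(-8, a(l(-4, 2), 1)) + 127)**2 = ((25 + 1*(2 - 4*2)) + 127)**2 = ((25 + 1*(2 - 8)) + 127)**2 = ((25 + 1*(-6)) + 127)**2 = ((25 - 6) + 127)**2 = (19 + 127)**2 = 146**2 = 21316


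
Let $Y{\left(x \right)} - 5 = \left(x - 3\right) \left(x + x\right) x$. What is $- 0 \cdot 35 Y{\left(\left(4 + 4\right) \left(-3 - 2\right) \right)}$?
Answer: $0$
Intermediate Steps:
$Y{\left(x \right)} = 5 + 2 x^{2} \left(-3 + x\right)$ ($Y{\left(x \right)} = 5 + \left(x - 3\right) \left(x + x\right) x = 5 + \left(-3 + x\right) 2 x x = 5 + 2 x \left(-3 + x\right) x = 5 + 2 x^{2} \left(-3 + x\right)$)
$- 0 \cdot 35 Y{\left(\left(4 + 4\right) \left(-3 - 2\right) \right)} = - 0 \cdot 35 \left(5 - 6 \left(\left(4 + 4\right) \left(-3 - 2\right)\right)^{2} + 2 \left(\left(4 + 4\right) \left(-3 - 2\right)\right)^{3}\right) = - 0 \left(5 - 6 \left(8 \left(-5\right)\right)^{2} + 2 \left(8 \left(-5\right)\right)^{3}\right) = - 0 \left(5 - 6 \left(-40\right)^{2} + 2 \left(-40\right)^{3}\right) = - 0 \left(5 - 9600 + 2 \left(-64000\right)\right) = - 0 \left(5 - 9600 - 128000\right) = - 0 \left(-137595\right) = \left(-1\right) 0 = 0$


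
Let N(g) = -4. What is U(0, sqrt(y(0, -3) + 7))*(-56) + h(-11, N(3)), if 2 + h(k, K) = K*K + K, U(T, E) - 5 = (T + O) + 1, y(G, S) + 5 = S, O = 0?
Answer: -326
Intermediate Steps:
y(G, S) = -5 + S
U(T, E) = 6 + T (U(T, E) = 5 + ((T + 0) + 1) = 5 + (T + 1) = 5 + (1 + T) = 6 + T)
h(k, K) = -2 + K + K**2 (h(k, K) = -2 + (K*K + K) = -2 + (K**2 + K) = -2 + (K + K**2) = -2 + K + K**2)
U(0, sqrt(y(0, -3) + 7))*(-56) + h(-11, N(3)) = (6 + 0)*(-56) + (-2 - 4 + (-4)**2) = 6*(-56) + (-2 - 4 + 16) = -336 + 10 = -326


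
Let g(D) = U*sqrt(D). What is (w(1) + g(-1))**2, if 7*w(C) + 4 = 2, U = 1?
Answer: (2 - 7*I)**2/49 ≈ -0.91837 - 0.57143*I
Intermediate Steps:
w(C) = -2/7 (w(C) = -4/7 + (1/7)*2 = -4/7 + 2/7 = -2/7)
g(D) = sqrt(D) (g(D) = 1*sqrt(D) = sqrt(D))
(w(1) + g(-1))**2 = (-2/7 + sqrt(-1))**2 = (-2/7 + I)**2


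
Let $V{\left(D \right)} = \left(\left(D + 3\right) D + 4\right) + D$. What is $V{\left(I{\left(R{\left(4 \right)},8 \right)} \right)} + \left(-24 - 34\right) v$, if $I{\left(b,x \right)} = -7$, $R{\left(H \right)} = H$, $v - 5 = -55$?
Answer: $2925$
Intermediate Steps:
$v = -50$ ($v = 5 - 55 = -50$)
$V{\left(D \right)} = 4 + D + D \left(3 + D\right)$ ($V{\left(D \right)} = \left(\left(3 + D\right) D + 4\right) + D = \left(D \left(3 + D\right) + 4\right) + D = \left(4 + D \left(3 + D\right)\right) + D = 4 + D + D \left(3 + D\right)$)
$V{\left(I{\left(R{\left(4 \right)},8 \right)} \right)} + \left(-24 - 34\right) v = \left(4 + \left(-7\right)^{2} + 4 \left(-7\right)\right) + \left(-24 - 34\right) \left(-50\right) = \left(4 + 49 - 28\right) - -2900 = 25 + 2900 = 2925$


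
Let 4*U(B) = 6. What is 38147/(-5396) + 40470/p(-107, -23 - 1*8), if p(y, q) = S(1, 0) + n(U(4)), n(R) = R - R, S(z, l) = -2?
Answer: -109226207/5396 ≈ -20242.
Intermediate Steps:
U(B) = 3/2 (U(B) = (¼)*6 = 3/2)
n(R) = 0
p(y, q) = -2 (p(y, q) = -2 + 0 = -2)
38147/(-5396) + 40470/p(-107, -23 - 1*8) = 38147/(-5396) + 40470/(-2) = 38147*(-1/5396) + 40470*(-½) = -38147/5396 - 20235 = -109226207/5396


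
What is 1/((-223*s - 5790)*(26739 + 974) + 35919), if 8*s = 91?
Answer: -8/1845758717 ≈ -4.3343e-9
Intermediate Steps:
s = 91/8 (s = (⅛)*91 = 91/8 ≈ 11.375)
1/((-223*s - 5790)*(26739 + 974) + 35919) = 1/((-223*91/8 - 5790)*(26739 + 974) + 35919) = 1/((-20293/8 - 5790)*27713 + 35919) = 1/(-66613/8*27713 + 35919) = 1/(-1846046069/8 + 35919) = 1/(-1845758717/8) = -8/1845758717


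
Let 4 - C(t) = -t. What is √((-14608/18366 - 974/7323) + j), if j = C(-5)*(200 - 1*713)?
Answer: √28588601958973687/7471901 ≈ 22.629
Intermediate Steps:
C(t) = 4 + t (C(t) = 4 - (-1)*t = 4 + t)
j = 513 (j = (4 - 5)*(200 - 1*713) = -(200 - 713) = -1*(-513) = 513)
√((-14608/18366 - 974/7323) + j) = √((-14608/18366 - 974/7323) + 513) = √((-14608*1/18366 - 974*1/7323) + 513) = √((-7304/9183 - 974/7323) + 513) = √(-6936826/7471901 + 513) = √(3826148387/7471901) = √28588601958973687/7471901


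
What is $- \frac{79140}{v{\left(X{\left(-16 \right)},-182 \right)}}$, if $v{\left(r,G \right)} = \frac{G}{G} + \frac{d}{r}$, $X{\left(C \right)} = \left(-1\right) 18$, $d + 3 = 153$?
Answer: $\frac{118710}{11} \approx 10792.0$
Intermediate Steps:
$d = 150$ ($d = -3 + 153 = 150$)
$X{\left(C \right)} = -18$
$v{\left(r,G \right)} = 1 + \frac{150}{r}$ ($v{\left(r,G \right)} = \frac{G}{G} + \frac{150}{r} = 1 + \frac{150}{r}$)
$- \frac{79140}{v{\left(X{\left(-16 \right)},-182 \right)}} = - \frac{79140}{\frac{1}{-18} \left(150 - 18\right)} = - \frac{79140}{\left(- \frac{1}{18}\right) 132} = - \frac{79140}{- \frac{22}{3}} = \left(-79140\right) \left(- \frac{3}{22}\right) = \frac{118710}{11}$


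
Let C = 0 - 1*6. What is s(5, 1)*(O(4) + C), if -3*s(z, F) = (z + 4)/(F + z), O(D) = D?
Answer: 1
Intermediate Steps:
C = -6 (C = 0 - 6 = -6)
s(z, F) = -(4 + z)/(3*(F + z)) (s(z, F) = -(z + 4)/(3*(F + z)) = -(4 + z)/(3*(F + z)))
s(5, 1)*(O(4) + C) = ((-4 - 1*5)/(3*(1 + 5)))*(4 - 6) = ((⅓)*(-4 - 5)/6)*(-2) = ((⅓)*(⅙)*(-9))*(-2) = -½*(-2) = 1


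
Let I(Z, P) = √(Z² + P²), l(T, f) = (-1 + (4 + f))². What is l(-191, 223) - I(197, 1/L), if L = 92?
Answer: 51076 - √328479377/92 ≈ 50879.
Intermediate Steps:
l(T, f) = (3 + f)²
I(Z, P) = √(P² + Z²)
l(-191, 223) - I(197, 1/L) = (3 + 223)² - √((1/92)² + 197²) = 226² - √((1/92)² + 38809) = 51076 - √(1/8464 + 38809) = 51076 - √(328479377/8464) = 51076 - √328479377/92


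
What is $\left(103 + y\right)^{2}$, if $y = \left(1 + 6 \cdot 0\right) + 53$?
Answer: $24649$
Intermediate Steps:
$y = 54$ ($y = \left(1 + 0\right) + 53 = 1 + 53 = 54$)
$\left(103 + y\right)^{2} = \left(103 + 54\right)^{2} = 157^{2} = 24649$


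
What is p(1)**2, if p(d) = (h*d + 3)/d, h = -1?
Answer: 4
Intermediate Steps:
p(d) = (3 - d)/d (p(d) = (-d + 3)/d = (3 - d)/d)
p(1)**2 = ((3 - 1*1)/1)**2 = (1*(3 - 1))**2 = (1*2)**2 = 2**2 = 4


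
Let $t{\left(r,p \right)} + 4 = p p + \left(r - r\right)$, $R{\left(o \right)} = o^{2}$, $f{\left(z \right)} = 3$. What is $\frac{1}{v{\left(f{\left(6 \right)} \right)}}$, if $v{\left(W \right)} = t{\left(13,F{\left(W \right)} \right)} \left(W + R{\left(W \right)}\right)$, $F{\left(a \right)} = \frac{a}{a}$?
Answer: $- \frac{1}{36} \approx -0.027778$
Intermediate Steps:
$F{\left(a \right)} = 1$
$t{\left(r,p \right)} = -4 + p^{2}$ ($t{\left(r,p \right)} = -4 + \left(p p + \left(r - r\right)\right) = -4 + \left(p^{2} + 0\right) = -4 + p^{2}$)
$v{\left(W \right)} = - 3 W - 3 W^{2}$ ($v{\left(W \right)} = \left(-4 + 1^{2}\right) \left(W + W^{2}\right) = \left(-4 + 1\right) \left(W + W^{2}\right) = - 3 \left(W + W^{2}\right) = - 3 W - 3 W^{2}$)
$\frac{1}{v{\left(f{\left(6 \right)} \right)}} = \frac{1}{3 \cdot 3 \left(-1 - 3\right)} = \frac{1}{3 \cdot 3 \left(-4\right)} = \frac{1}{-36} = - \frac{1}{36}$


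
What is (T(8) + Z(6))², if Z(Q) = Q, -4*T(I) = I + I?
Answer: 4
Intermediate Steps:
T(I) = -I/2 (T(I) = -(I + I)/4 = -I/2)
(T(8) + Z(6))² = (-½*8 + 6)² = (-4 + 6)² = 2² = 4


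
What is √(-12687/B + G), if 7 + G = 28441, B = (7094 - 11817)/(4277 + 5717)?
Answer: 6*√34253250505/4723 ≈ 235.12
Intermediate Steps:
B = -4723/9994 ≈ -0.47258
G = 28434 (G = -7 + 28441 = 28434)
√(-12687/B + G) = √(-12687/(-4723/9994) + 28434) = √(-12687*(-9994/4723) + 28434) = √(126793878/4723 + 28434) = √(261087660/4723) = 6*√34253250505/4723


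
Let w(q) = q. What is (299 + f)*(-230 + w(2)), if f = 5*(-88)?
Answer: 32148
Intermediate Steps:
f = -440
(299 + f)*(-230 + w(2)) = (299 - 440)*(-230 + 2) = -141*(-228) = 32148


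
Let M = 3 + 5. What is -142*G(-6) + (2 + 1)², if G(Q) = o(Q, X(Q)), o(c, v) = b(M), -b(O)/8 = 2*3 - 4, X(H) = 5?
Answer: 2281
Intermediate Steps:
M = 8
b(O) = -16 (b(O) = -8*(2*3 - 4) = -8*(6 - 4) = -8*2 = -16)
o(c, v) = -16
G(Q) = -16
-142*G(-6) + (2 + 1)² = -142*(-16) + (2 + 1)² = 2272 + 3² = 2272 + 9 = 2281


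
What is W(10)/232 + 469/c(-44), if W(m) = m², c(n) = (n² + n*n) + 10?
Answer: 31063/56289 ≈ 0.55185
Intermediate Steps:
c(n) = 10 + 2*n² (c(n) = (n² + n²) + 10 = 2*n² + 10 = 10 + 2*n²)
W(10)/232 + 469/c(-44) = 10²/232 + 469/(10 + 2*(-44)²) = 100*(1/232) + 469/(10 + 2*1936) = 25/58 + 469/(10 + 3872) = 25/58 + 469/3882 = 31063/56289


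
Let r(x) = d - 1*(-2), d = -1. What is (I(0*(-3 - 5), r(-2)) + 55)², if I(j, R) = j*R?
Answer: 3025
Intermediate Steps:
r(x) = 1 (r(x) = -1 - 1*(-2) = -1 + 2 = 1)
I(j, R) = R*j
(I(0*(-3 - 5), r(-2)) + 55)² = (1*(0*(-3 - 5)) + 55)² = (1*(0*(-8)) + 55)² = (1*0 + 55)² = (0 + 55)² = 55² = 3025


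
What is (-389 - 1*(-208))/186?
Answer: -181/186 ≈ -0.97312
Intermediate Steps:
(-389 - 1*(-208))/186 = (-389 + 208)*(1/186) = -181*1/186 = -181/186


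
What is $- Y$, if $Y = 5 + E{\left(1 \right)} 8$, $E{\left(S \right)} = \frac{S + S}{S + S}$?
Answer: $-13$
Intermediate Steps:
$E{\left(S \right)} = 1$ ($E{\left(S \right)} = \frac{2 S}{2 S} = 2 S \frac{1}{2 S} = 1$)
$Y = 13$ ($Y = 5 + 1 \cdot 8 = 5 + 8 = 13$)
$- Y = \left(-1\right) 13 = -13$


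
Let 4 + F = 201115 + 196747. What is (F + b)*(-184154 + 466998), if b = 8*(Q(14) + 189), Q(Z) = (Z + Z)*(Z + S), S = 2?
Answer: 113973121176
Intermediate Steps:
Q(Z) = 2*Z*(2 + Z) (Q(Z) = (Z + Z)*(Z + 2) = (2*Z)*(2 + Z) = 2*Z*(2 + Z))
F = 397858 (F = -4 + (201115 + 196747) = -4 + 397862 = 397858)
b = 5096 (b = 8*(2*14*(2 + 14) + 189) = 8*(2*14*16 + 189) = 8*(448 + 189) = 8*637 = 5096)
(F + b)*(-184154 + 466998) = (397858 + 5096)*(-184154 + 466998) = 402954*282844 = 113973121176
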